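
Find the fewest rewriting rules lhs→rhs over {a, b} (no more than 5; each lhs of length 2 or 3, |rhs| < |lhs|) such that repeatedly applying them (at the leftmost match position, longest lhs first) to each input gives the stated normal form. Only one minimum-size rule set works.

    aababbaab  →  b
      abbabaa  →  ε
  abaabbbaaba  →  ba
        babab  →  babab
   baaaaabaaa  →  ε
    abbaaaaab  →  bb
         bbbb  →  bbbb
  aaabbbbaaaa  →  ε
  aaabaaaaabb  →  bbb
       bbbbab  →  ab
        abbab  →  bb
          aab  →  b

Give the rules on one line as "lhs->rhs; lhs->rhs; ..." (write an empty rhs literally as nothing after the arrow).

  | aababbaab => babbaab => bbaaab => aaab => aab => b
  | abbabaa => baabaa => bbaa => aa => ε
  | abaabbbaaba => abbbbaaba => babbaaba => bbaaaba => aaaba => aaba => ba
  | babab

aa->; aaa->aa; abb->ba; bba->a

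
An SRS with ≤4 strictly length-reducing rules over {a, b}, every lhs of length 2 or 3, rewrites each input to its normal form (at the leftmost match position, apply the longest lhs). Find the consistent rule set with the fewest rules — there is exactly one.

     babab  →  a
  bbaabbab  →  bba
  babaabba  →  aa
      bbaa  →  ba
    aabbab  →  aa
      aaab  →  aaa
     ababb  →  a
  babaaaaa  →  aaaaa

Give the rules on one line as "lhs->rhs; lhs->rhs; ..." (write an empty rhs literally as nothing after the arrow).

ab->a; abb->b; baa->a

  | babab => baab => ab => a
  | bbaabbab => babbab => bbab => bba
  | babaabba => baaabba => aabba => aba => aa
  | bbaa => ba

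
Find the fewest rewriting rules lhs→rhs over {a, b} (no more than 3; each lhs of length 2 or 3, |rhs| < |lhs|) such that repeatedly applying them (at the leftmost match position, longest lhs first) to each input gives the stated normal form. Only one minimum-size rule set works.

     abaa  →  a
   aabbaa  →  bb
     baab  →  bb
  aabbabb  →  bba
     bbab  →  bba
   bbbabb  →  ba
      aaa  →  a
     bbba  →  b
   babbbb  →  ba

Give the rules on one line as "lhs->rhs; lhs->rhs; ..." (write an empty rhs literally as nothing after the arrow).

aa->; ab->a; bbb->ba

  | abaa => aaa => a
  | aabbaa => bbaa => bb
  | baab => bb
  | aabbabb => bbabb => bbab => bba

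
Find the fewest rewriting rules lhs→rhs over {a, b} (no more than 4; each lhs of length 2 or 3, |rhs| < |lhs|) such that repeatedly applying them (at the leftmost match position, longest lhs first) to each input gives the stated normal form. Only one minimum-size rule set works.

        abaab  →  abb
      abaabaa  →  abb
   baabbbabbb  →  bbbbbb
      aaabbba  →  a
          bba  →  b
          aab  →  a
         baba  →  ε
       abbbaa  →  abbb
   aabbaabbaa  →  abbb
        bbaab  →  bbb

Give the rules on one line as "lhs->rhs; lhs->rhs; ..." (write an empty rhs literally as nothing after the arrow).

  | abaab => abb
  | abaabaa => abbaa => abb
  | baabbbabbb => bbbbabbb => bbbbbb
  | aaabbba => aabba => aba => a

aab->a; ba->; baa->b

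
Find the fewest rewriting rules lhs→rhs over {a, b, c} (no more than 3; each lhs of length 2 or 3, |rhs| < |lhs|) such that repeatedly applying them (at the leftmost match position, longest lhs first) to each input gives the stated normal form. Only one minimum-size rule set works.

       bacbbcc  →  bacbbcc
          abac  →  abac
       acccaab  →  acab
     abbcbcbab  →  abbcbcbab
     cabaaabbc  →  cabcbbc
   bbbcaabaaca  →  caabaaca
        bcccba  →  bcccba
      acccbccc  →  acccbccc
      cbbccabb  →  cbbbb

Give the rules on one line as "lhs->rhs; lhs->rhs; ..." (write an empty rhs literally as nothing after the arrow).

aaa->c; bca->ca; cca->

  | bacbbcc
  | abac
  | acccaab => acab
  | abbcbcbab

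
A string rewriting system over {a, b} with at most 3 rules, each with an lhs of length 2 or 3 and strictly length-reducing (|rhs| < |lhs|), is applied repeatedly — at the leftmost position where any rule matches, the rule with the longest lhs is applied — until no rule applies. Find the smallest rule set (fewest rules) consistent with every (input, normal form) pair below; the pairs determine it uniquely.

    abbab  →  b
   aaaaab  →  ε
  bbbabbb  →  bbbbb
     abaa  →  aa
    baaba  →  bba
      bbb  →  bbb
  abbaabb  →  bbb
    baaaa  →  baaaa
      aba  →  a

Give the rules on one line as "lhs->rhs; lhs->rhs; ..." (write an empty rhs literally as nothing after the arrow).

  | abbab => bab => b
  | aaaaab => aaab => ab => ε
  | bbbabbb => bbbbb
  | abaa => aa

aab->b; ab->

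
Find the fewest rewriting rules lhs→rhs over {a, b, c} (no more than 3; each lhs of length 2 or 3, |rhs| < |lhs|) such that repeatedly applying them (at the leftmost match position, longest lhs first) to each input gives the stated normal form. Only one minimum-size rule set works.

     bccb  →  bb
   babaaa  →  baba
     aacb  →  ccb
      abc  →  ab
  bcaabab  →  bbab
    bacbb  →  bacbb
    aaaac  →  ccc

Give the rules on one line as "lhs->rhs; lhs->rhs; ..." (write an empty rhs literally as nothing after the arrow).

aa->c; bc->b

  | bccb => bcb => bb
  | babaaa => babca => baba
  | aacb => ccb
  | abc => ab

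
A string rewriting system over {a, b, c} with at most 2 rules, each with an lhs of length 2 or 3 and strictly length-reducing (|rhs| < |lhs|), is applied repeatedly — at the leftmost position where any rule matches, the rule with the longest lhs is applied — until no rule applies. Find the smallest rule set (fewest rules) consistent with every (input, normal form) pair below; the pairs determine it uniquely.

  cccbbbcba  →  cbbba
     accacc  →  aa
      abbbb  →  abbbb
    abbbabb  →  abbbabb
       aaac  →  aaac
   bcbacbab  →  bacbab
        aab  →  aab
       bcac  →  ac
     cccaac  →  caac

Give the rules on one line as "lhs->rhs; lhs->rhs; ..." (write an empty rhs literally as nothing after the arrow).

  | cccbbbcba => cbbbcba => cbbba
  | accacc => aacc => aa
  | abbbb
  | abbbabb

bc->; cc->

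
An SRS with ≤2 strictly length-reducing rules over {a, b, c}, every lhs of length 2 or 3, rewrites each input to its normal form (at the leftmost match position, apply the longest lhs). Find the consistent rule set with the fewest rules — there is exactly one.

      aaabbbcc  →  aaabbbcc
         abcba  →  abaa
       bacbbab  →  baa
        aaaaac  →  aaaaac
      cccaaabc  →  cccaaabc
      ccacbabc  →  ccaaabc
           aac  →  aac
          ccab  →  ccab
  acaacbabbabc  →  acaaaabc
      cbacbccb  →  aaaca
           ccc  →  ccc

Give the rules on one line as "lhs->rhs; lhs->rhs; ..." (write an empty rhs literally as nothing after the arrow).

  | aaabbbcc
  | abcba => abaa
  | bacbbab => baabab => baa
  | aaaaac

bab->; cb->a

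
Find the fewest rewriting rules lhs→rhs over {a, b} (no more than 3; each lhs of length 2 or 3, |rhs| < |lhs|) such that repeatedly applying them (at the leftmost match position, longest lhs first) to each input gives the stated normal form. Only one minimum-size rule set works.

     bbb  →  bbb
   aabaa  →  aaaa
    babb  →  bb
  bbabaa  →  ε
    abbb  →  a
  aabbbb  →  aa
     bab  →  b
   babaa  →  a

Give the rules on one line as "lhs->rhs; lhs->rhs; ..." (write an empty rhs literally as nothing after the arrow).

ab->a; ba->

  | bbb
  | aabaa => aaaa
  | babb => bb
  | bbabaa => bbaa => ba => ε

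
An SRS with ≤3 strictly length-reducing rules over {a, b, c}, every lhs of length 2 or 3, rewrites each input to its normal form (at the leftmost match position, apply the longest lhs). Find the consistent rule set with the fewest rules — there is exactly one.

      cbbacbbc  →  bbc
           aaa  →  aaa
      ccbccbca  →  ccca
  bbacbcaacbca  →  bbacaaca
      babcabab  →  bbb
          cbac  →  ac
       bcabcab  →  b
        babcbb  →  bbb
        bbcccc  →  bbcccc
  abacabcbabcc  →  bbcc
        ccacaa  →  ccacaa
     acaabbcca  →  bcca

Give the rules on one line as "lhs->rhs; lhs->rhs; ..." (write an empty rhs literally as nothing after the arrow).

  | cbbacbbc => bacbbc => babc => bbc
  | aaa
  | ccbccbca => cccbca => ccca
  | bbacbcaacbca => bbacaacbca => bbacaaca

ab->b; cb->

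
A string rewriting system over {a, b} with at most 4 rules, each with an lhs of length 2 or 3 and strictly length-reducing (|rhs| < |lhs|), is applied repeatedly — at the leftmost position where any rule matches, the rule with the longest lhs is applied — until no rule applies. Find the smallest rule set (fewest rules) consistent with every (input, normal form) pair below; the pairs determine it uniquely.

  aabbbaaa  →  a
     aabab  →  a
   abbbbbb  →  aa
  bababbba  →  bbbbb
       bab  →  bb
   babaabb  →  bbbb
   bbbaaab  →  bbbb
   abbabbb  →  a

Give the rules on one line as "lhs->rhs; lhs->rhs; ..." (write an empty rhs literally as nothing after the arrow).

  | aabbbaaa => aaabaaa => abaaa => aaa => a
  | aabab => aab => a
  | abbbbbb => aabbbb => aaabb => abb => aa
  | bababbba => bbabbba => bbbbba => bbbbb

aaa->a; ab->; abb->aa; ba->b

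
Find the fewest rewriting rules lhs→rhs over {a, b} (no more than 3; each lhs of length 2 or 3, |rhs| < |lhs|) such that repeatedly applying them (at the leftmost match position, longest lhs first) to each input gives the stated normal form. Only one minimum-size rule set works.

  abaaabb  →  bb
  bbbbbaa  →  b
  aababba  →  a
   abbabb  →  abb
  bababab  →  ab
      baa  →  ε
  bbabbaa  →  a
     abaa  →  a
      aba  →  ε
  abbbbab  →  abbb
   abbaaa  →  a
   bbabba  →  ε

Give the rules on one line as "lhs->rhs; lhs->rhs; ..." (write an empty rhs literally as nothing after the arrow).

  | abaaabb => aaaabb => aabb => bb
  | bbbbbaa => bbba => b
  | aababba => babba => abba => a
  | abbabb => abb

aa->; ba->a; bba->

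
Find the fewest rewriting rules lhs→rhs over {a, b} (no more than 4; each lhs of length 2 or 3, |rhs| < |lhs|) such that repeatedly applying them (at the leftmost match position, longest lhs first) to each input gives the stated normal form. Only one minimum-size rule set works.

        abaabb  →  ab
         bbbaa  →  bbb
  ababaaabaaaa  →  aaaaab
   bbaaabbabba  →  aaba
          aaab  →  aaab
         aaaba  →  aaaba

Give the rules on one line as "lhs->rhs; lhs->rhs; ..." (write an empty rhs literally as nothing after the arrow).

abb->ab; baa->b; bab->a

  | abaabb => abbb => abb => ab
  | bbbaa => bbb
  | ababaaabaaaa => aaaaabaaaa => aaaaabaa => aaaaab
  | bbaaabbabba => bbabbabba => bababba => aabba => aaba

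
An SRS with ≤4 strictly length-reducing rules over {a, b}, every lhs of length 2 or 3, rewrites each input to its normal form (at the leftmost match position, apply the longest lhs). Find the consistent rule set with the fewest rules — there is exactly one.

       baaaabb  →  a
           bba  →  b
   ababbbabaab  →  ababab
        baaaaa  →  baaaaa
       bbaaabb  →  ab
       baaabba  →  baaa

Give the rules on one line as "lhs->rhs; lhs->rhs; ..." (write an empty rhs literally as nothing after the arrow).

  | baaaabb => baabbb => bbbbb => abb => a
  | bba => b
  | ababbbabaab => abaaabaab => ababbaab => ababab
  | baaaaa

aab->bb; bb->; bba->b; bbb->a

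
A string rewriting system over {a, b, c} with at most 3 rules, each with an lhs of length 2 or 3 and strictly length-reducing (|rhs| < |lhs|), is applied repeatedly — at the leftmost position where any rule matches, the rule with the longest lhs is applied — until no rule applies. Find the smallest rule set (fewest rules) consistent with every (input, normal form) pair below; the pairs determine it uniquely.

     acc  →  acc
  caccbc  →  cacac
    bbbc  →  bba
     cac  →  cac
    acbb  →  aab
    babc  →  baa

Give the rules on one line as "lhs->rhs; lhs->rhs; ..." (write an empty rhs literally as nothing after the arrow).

  | acc
  | caccbc => cacac
  | bbbc => bba
  | cac

bc->a; cb->a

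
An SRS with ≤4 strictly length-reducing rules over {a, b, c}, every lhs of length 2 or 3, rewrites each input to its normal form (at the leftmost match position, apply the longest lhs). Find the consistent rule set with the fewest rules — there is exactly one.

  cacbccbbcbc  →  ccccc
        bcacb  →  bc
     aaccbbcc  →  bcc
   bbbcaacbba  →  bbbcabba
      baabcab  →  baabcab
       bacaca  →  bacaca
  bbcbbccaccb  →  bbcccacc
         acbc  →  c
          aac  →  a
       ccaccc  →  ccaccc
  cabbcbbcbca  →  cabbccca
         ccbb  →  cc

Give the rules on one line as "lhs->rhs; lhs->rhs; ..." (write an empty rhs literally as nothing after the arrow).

aac->a; acb->; cb->c

  | cacbccbbcbc => cccbbcbc => cccbcbc => ccccbc => ccccc
  | bcacb => bc
  | aaccbbcc => acbbcc => bcc
  | bbbcaacbba => bbbcabba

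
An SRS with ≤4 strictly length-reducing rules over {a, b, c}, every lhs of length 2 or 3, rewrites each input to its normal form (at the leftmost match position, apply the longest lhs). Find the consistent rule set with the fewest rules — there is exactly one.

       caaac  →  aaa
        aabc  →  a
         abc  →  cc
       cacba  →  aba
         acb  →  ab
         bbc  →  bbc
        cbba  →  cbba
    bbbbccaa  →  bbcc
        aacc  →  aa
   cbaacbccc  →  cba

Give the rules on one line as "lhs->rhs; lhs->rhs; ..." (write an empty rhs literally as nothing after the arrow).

abc->cc; ac->a; bca->cc; ca->a

  | caaac => aaac => aaa
  | aabc => acc => ac => a
  | abc => cc
  | cacba => acba => aba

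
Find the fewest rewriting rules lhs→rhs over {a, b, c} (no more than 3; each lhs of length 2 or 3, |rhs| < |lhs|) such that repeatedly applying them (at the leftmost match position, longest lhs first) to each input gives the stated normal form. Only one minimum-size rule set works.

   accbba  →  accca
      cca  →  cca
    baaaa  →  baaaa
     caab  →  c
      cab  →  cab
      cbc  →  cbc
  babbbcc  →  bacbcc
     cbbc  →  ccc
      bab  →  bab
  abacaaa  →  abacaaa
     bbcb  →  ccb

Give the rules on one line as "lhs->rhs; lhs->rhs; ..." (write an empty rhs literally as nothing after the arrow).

aab->; bb->c

  | accbba => accca
  | cca
  | baaaa
  | caab => c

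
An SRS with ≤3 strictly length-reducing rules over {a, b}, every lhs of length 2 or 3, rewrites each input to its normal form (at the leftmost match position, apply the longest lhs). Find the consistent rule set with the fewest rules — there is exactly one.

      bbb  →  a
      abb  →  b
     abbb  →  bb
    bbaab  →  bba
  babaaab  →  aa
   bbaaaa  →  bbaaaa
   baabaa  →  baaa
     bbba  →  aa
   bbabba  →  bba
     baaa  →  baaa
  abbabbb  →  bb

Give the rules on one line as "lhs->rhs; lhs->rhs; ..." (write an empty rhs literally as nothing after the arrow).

ab->; bab->; bbb->a

  | bbb => a
  | abb => b
  | abbb => bb
  | bbaab => bba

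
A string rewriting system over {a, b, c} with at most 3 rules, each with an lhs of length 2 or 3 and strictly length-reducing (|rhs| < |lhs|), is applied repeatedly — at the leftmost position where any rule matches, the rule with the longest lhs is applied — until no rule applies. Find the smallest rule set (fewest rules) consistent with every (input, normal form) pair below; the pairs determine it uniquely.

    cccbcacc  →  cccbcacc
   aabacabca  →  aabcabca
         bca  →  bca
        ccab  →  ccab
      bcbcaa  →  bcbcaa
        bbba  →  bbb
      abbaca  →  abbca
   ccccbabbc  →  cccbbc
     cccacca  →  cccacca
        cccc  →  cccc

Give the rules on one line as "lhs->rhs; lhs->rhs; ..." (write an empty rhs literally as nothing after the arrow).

  | cccbcacc
  | aabacabca => aabcabca
  | bca
  | ccab

ba->b; cba->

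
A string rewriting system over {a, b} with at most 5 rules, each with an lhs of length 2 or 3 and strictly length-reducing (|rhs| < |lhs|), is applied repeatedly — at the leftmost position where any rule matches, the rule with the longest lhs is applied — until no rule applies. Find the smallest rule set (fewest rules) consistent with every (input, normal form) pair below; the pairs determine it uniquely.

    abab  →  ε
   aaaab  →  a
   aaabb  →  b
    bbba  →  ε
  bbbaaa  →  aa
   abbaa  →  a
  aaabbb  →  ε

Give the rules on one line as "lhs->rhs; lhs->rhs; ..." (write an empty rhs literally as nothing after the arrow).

  | abab => ab => ε
  | aaaab => aab => a
  | aaabb => abb => b
  | bbba => ba => ε

aaa->a; ab->; ba->; bb->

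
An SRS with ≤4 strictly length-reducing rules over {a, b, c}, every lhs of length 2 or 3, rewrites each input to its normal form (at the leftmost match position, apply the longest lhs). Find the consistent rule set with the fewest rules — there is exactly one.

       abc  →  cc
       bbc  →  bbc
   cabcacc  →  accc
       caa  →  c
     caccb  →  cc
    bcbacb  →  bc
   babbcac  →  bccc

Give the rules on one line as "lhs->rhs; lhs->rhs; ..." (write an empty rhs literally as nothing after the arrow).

  | abc => cc
  | bbc
  | cabcacc => cbcacc => acacc => accc
  | caa => ca => c

ab->c; bcb->bc; ca->c; cb->a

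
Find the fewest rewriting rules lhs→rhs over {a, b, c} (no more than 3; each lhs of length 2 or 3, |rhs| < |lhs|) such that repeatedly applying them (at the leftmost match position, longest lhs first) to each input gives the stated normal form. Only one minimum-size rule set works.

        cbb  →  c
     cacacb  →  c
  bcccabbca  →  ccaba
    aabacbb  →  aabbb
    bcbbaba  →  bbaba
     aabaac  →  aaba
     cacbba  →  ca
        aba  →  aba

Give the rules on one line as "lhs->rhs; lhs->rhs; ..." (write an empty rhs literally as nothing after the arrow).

  | cbb => cb => c
  | cacacb => cacb => cb => c
  | bcccabbca => ccabbca => ccaba
  | aabacbb => aabbb

ac->; bc->; cb->c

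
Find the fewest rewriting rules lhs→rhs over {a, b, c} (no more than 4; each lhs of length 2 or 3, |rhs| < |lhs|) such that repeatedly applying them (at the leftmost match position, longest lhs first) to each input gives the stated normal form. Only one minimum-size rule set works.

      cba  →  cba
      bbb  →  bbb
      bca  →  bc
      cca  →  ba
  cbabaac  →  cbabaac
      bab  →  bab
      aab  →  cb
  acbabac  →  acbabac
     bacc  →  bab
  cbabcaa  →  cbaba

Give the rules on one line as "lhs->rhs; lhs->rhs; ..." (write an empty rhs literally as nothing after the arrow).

aab->cb; ca->c; caa->a; cc->b

  | cba
  | bbb
  | bca => bc
  | cca => ba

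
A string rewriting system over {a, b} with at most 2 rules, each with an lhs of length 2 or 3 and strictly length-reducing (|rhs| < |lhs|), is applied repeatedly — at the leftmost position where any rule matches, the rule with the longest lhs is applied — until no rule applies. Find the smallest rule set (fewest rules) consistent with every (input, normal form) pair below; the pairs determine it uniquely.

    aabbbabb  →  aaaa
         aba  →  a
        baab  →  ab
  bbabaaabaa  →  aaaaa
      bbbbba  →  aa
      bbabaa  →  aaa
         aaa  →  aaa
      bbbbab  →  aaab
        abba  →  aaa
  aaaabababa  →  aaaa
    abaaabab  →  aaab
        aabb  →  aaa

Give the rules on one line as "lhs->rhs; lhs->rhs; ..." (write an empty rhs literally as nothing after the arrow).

ba->; bb->a

  | aabbbabb => aaababb => aaabb => aaaa
  | aba => a
  | baab => ab
  | bbabaaabaa => aabaaabaa => aaaabaa => aaaaa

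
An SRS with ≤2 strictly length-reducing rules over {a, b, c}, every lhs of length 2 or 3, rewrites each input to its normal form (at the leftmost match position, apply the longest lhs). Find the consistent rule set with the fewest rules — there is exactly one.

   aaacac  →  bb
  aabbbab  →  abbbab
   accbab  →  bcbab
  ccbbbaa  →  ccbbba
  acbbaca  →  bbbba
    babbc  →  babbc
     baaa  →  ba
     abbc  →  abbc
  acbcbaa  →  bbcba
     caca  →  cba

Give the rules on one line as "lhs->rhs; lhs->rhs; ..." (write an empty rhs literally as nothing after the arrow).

aa->a; ac->b

  | aaacac => aacac => acac => bac => bb
  | aabbbab => abbbab
  | accbab => bcbab
  | ccbbbaa => ccbbba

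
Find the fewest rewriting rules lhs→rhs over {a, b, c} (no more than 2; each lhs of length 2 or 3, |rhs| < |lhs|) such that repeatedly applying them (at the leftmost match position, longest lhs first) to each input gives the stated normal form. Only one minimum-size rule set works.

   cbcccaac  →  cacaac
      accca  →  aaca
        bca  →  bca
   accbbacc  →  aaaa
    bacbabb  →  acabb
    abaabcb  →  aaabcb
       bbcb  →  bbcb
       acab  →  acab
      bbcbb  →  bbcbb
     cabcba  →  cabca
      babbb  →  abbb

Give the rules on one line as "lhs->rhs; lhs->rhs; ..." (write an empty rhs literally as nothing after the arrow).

ba->a; cc->a

  | cbcccaac => cbacaac => cacaac
  | accca => aaca
  | bca
  | accbbacc => aabbacc => aabacc => aaacc => aaaa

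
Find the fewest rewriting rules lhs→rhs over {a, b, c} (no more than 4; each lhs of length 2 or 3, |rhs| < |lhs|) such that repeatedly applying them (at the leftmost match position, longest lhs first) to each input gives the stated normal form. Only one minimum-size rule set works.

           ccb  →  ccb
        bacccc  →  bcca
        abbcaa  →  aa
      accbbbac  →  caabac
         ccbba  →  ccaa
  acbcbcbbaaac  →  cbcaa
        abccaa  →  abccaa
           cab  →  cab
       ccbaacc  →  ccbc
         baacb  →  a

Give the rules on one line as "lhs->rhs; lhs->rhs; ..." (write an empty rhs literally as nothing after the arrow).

  | ccb
  | bacccc => bcacc => bcca
  | abbcaa => aacaa => aa
  | accbbbac => cabbbac => caabac

aac->; acb->; acc->ca; bb->a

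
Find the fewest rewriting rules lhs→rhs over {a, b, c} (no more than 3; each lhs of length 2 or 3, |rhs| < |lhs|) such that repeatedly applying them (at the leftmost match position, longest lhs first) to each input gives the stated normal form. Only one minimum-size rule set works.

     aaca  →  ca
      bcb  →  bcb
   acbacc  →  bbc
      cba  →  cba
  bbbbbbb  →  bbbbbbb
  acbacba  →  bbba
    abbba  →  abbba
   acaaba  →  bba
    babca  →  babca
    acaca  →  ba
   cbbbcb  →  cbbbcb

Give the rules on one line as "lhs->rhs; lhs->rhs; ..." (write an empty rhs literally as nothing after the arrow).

aa->; ac->b; bac->b

  | aaca => ca
  | bcb
  | acbacc => bbacc => bbc
  | cba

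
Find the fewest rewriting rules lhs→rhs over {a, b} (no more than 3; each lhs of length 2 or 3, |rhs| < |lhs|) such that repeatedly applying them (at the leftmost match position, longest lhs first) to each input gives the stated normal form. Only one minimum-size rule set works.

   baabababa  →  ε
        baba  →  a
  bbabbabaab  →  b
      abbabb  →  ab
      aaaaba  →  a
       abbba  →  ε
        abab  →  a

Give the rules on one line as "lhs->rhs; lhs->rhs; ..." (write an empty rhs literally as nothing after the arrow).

aa->; ba->a; bab->aa

  | baabababa => aabababa => bababa => aaaba => aba => aa => ε
  | baba => aaa => a
  | bbabbabaab => baababaab => aababaab => babaab => aaaab => aab => b
  | abbabb => abaab => aaab => ab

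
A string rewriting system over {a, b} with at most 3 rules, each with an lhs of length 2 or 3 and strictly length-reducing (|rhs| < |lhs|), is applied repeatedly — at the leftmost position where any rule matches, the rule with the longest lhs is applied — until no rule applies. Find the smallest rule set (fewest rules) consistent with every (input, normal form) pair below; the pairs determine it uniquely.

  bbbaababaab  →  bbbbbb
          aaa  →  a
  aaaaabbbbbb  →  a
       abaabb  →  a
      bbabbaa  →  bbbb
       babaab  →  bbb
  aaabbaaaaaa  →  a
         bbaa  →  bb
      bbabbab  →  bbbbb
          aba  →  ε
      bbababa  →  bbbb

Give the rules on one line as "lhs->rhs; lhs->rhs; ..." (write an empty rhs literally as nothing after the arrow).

aa->; ab->a; ba->b

  | bbbaababaab => bbbababaab => bbbbabaab => bbbbbaab => bbbbbab => bbbbbb
  | aaa => a
  | aaaaabbbbbb => aaabbbbbb => abbbbbb => abbbbb => abbbb => abbb => abb => ab => a
  | abaabb => aaabb => abb => ab => a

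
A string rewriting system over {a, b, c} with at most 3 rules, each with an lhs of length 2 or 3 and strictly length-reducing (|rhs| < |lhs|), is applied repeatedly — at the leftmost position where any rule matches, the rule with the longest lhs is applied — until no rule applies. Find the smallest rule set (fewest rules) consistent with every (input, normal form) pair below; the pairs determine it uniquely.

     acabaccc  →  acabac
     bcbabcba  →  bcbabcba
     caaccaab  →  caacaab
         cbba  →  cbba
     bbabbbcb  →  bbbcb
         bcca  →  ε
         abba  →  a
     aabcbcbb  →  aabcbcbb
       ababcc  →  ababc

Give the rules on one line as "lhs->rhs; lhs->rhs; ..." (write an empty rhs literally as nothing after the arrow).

abb->; bca->; cc->c

  | acabaccc => acabacc => acabac
  | bcbabcba
  | caaccaab => caacaab
  | cbba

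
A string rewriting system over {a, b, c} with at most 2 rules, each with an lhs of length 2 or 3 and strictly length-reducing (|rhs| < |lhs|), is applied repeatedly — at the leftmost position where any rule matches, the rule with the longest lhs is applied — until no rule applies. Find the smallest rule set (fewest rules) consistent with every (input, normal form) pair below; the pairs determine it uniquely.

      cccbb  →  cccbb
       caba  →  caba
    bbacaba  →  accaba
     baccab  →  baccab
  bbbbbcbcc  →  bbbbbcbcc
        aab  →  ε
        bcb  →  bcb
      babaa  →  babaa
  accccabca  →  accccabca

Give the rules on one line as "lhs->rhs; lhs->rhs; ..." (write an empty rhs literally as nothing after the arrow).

  | cccbb
  | caba
  | bbacaba => accaba
  | baccab

aab->; bba->ac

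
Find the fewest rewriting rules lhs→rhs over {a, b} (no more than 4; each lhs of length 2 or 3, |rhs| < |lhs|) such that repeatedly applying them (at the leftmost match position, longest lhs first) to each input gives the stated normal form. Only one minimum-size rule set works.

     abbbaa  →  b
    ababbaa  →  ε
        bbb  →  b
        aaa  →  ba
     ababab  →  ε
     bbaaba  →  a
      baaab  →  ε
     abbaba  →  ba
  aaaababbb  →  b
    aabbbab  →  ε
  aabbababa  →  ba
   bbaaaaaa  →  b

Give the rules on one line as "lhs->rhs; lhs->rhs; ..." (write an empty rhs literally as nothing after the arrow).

  | abbbaa => bbaa => aa => b
  | ababbaa => abbaa => baa => bb => ε
  | bbb => b
  | aaa => ba

aa->b; ab->; bb->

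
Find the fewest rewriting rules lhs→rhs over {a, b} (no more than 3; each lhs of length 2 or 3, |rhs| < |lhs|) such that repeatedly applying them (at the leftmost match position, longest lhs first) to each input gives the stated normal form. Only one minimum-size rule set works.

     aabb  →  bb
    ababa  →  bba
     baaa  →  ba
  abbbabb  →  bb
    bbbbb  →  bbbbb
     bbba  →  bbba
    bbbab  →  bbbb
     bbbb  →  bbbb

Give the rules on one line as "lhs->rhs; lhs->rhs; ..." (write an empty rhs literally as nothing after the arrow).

aa->; ab->b; abb->ab

  | aabb => bb
  | ababa => baba => bba
  | baaa => ba
  | abbbabb => abbabb => ababb => babb => bab => bb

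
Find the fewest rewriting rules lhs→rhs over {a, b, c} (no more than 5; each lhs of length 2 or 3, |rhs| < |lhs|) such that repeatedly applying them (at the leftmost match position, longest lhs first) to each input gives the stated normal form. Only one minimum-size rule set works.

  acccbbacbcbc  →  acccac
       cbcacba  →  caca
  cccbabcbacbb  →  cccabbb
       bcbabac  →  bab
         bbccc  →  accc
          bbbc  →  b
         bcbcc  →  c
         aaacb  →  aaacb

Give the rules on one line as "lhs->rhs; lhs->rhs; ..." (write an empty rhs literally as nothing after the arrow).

  | acccbbacbcbc => acccbbbcbc => acccbacbc => acccacbc => acccac
  | cbcacba => cacba => caca
  | cccbabcbacbb => cccabcbacbb => cccabacbb => cccabbb
  | bcbabac => babac => bab

bac->b; bbc->ac; bc->; cba->ca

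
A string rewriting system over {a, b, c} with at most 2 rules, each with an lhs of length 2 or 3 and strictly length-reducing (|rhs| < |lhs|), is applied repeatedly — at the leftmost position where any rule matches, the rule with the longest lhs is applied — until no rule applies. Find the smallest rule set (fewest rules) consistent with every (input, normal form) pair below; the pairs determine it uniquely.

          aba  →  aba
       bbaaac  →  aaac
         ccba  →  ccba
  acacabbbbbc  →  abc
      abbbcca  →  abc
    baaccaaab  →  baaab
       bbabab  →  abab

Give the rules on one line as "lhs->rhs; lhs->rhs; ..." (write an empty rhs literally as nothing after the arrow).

bb->; ca->

  | aba
  | bbaaac => aaac
  | ccba
  | acacabbbbbc => acabbbbbc => abbbbbc => abbbc => abc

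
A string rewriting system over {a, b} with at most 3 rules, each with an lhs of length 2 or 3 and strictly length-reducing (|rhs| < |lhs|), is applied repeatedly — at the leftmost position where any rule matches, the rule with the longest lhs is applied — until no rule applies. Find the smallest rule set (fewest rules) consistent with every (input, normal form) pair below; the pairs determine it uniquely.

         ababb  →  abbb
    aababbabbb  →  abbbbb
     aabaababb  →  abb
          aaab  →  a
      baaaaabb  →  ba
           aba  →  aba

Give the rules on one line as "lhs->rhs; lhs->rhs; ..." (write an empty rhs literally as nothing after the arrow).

aab->; bab->bb

  | ababb => abbb
  | aababbabbb => abbabbb => abbbbb
  | aabaababb => aababb => abb
  | aaab => a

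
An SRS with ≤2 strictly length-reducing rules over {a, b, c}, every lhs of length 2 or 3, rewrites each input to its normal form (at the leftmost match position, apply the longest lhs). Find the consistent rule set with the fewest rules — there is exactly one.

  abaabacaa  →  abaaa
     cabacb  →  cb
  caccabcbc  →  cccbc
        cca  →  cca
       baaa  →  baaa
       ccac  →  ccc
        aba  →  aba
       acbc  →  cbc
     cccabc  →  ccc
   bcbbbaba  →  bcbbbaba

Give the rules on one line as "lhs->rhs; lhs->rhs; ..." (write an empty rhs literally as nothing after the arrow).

  | abaabacaa => abaabcaa => abaaa
  | cabacb => cabcb => cb
  | caccabcbc => cccabcbc => cccbc
  | cca

abc->; ac->c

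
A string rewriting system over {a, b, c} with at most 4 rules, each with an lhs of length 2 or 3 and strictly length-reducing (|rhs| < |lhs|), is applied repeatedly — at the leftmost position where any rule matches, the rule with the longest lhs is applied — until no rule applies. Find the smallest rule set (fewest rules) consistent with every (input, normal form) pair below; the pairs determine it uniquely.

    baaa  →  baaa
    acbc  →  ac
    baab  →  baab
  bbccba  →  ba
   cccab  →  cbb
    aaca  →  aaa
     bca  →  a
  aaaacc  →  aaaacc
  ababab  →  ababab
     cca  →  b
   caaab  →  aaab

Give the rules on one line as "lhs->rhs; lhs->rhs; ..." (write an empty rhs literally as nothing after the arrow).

bc->; ca->a; cca->b

  | baaa
  | acbc => ac
  | baab
  | bbccba => bcba => ba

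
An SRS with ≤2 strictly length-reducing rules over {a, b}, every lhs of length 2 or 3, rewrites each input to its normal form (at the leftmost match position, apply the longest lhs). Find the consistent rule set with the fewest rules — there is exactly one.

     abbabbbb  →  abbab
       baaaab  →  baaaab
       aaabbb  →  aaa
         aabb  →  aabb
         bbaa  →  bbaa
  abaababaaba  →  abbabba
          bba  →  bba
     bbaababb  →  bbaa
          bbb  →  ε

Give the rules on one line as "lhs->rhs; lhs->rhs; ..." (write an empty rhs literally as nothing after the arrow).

  | abbabbbb => abbab
  | baaaab
  | aaabbb => aaa
  | aabb

aba->ab; bbb->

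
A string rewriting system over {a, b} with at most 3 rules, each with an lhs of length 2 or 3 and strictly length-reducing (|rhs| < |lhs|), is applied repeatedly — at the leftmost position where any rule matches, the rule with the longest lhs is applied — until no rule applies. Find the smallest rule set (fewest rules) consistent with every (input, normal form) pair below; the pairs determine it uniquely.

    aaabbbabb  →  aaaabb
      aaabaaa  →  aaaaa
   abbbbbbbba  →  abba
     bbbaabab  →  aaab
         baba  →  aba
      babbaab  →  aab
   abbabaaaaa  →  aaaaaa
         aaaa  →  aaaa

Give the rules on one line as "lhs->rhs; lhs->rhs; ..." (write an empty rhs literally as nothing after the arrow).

baa->a; bab->ab; bbb->

  | aaabbbabb => aaaabb
  | aaabaaa => aaaaa
  | abbbbbbbba => abbbbba => abba
  | bbbaabab => aabab => aaab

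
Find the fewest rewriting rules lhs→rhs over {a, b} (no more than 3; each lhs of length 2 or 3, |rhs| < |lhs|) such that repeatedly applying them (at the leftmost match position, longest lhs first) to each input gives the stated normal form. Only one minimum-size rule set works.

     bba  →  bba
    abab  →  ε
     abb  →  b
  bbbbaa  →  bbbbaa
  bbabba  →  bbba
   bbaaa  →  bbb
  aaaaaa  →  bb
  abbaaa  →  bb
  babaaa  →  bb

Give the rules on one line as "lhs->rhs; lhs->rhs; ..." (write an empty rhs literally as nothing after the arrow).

aaa->b; ab->

  | bba
  | abab => ab => ε
  | abb => b
  | bbbbaa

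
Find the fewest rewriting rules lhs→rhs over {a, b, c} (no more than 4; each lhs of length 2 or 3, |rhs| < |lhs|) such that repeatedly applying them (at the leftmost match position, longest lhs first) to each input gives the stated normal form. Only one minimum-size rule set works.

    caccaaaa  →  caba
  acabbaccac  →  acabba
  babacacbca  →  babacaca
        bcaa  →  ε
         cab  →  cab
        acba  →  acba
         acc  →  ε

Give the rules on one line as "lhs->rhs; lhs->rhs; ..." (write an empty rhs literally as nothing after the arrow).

  | caccaaaa => cabaaa => caba
  | acabbaccac => acabbabc => acabba
  | babacacbca => babacaca
  | bcaa => aa => ε

aa->; bc->; cc->a; cca->b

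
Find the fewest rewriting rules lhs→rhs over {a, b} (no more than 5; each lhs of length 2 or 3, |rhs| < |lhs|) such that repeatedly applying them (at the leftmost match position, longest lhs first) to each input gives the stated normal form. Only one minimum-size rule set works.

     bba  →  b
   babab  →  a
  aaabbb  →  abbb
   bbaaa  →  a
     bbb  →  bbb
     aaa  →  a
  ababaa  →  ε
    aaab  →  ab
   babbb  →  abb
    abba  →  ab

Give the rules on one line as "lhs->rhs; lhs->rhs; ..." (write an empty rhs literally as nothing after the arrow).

  | bba => b
  | babab => aab => a
  | aaabbb => abbb
  | bbaaa => baa => a

aa->; aab->a; ba->; bab->a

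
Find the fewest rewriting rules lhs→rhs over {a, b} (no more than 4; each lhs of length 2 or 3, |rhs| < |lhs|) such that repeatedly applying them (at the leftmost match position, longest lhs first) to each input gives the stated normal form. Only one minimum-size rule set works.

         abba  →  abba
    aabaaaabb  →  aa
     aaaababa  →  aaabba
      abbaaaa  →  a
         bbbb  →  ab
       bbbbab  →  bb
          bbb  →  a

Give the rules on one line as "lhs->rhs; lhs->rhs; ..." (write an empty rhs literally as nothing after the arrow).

  | abba
  | aabaaaabb => abaaabb => baabb => abbb => aa
  | aaaababa => aaabba
  | abbaaaa => ababaa => bbaa => bab => a

aba->b; baa->ab; bab->a; bbb->a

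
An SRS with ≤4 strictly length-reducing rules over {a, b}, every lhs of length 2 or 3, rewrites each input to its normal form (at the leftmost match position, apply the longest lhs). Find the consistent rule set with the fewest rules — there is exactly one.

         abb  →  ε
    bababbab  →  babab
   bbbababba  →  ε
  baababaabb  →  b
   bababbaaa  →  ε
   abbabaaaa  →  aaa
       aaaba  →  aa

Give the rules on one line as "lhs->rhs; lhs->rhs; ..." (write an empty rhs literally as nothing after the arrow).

aab->; abb->; baa->; bba->

  | abb => ε
  | bababbab => babab
  | bbbababba => bbabba => bba => ε
  | baababaabb => babaabb => babb => b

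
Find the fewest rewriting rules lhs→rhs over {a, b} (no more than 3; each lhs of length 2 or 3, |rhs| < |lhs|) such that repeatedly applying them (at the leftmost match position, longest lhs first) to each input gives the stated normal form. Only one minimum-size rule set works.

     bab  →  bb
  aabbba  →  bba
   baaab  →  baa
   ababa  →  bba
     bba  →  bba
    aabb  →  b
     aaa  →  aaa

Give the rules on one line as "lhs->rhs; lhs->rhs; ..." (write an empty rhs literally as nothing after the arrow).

aab->a; ab->b

  | bab => bb
  | aabbba => abba => bba
  | baaab => baa
  | ababa => baba => bba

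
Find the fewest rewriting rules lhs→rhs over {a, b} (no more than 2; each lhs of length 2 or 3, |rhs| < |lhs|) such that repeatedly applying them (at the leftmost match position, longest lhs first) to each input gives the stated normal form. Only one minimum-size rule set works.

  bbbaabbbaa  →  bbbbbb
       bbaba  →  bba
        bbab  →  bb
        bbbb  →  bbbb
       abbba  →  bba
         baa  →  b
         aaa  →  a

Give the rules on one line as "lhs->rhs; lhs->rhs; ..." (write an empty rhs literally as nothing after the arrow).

  | bbbaabbbaa => bbbbbbaa => bbbbbb
  | bbaba => bba
  | bbab => bb
  | bbbb

aa->; ab->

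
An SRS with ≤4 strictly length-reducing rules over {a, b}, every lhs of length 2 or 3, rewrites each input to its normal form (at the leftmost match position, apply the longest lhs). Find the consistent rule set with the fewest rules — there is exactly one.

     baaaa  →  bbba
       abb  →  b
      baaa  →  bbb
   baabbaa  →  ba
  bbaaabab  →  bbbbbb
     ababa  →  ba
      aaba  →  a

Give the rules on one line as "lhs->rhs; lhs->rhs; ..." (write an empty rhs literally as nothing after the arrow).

aaa->bb; ab->b; aba->; abb->b

  | baaaa => bbba
  | abb => b
  | baaa => bbb
  | baabbaa => babaa => ba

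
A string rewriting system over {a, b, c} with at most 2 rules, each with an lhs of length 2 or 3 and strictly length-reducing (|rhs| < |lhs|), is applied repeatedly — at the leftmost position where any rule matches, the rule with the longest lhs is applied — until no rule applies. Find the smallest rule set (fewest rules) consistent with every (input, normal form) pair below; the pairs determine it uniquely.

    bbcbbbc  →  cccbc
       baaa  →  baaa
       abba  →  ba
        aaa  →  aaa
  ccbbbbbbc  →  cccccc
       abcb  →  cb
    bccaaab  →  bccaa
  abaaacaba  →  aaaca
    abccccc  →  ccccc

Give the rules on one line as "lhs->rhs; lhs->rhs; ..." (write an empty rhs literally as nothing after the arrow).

  | bbcbbbc => ccbbbc => cccbc
  | baaa
  | abba => ba
  | aaa

ab->; bb->c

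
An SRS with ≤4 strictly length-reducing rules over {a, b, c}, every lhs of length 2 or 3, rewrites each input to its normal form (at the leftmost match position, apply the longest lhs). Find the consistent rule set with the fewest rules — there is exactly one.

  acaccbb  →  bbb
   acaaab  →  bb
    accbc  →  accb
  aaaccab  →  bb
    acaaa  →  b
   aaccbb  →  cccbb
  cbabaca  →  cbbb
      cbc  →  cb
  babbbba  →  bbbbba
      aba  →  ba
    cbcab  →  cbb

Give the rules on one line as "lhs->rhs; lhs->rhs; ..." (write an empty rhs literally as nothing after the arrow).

aa->c; ab->b; bc->b; ca->b

  | acaccbb => abccbb => bccbb => bcbb => bbb
  | acaaab => abaab => baab => bcb => bb
  | accbc => accb
  | aaaccab => caccab => bccab => bcab => bab => bb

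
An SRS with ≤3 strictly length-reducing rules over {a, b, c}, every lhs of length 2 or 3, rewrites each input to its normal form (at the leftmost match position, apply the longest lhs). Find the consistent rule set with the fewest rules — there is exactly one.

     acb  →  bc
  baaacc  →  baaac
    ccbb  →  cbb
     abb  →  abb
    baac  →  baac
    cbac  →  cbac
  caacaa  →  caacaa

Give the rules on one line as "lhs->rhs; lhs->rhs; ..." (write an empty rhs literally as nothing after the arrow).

acb->bc; cc->c

  | acb => bc
  | baaacc => baaac
  | ccbb => cbb
  | abb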